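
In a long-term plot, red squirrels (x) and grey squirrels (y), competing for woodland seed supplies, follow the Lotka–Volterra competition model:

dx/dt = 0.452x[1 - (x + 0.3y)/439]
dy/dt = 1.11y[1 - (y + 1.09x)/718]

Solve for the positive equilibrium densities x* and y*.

Setting both brackets to zero gives the nullclines x + 0.3y = 439 and 1.09x + y = 718.
Substituting y = 718 - 1.09x into the first: x(1 - 0.3·1.09) = 439 - 0.3·718.
So x* = 224/0.673 = 332, and then y* = 718 - 1.09·332 = 356.

x* ≈ 332, y* ≈ 356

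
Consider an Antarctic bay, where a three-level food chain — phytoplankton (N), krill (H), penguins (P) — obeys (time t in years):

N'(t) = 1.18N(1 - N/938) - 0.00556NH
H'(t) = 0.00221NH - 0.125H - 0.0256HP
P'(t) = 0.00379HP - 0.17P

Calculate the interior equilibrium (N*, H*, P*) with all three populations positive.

N* ≈ 740, H* ≈ 44.9, P* ≈ 59

From dP/dt = 0: 0.00379H* = 0.17, so H* = 44.9.
From dN/dt = 0: 1.18(1 - N*/938) = 0.00556·44.9, giving N* = 938·(1 - 0.211) = 740.
From dH/dt = 0: 0.00221·740 - 0.125 = 0.0256P*, so P* = 1.51/0.0256 = 59.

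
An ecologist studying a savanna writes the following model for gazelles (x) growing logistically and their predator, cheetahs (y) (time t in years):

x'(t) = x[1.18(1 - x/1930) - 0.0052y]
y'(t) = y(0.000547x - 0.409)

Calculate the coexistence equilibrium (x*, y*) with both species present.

x* ≈ 748, y* ≈ 139

From dy/dt = 0 with y > 0: 0.000547x* = 0.409, so x* = 748.
Substitute into dx/dt = 0: 1.18(1 - 748/1930) = 0.0052y*.
The bracket is 0.613, giving y* = 0.723/0.0052 = 139.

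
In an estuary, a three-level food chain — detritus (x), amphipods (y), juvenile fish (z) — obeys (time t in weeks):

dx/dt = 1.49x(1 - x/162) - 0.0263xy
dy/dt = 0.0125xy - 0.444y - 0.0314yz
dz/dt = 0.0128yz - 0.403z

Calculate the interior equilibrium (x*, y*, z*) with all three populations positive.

x* ≈ 72, y* ≈ 31.5, z* ≈ 14.5

From dz/dt = 0: 0.0128y* = 0.403, so y* = 31.5.
From dx/dt = 0: 1.49(1 - x*/162) = 0.0263·31.5, giving x* = 162·(1 - 0.556) = 72.
From dy/dt = 0: 0.0125·72 - 0.444 = 0.0314z*, so z* = 0.456/0.0314 = 14.5.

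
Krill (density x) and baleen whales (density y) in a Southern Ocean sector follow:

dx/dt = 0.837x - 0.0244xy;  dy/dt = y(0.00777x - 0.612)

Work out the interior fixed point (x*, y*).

Set dy/dt = 0 with y > 0: 0.00777x - 0.612 = 0, so x* = 0.612/0.00777 = 78.8.
Set dx/dt = 0 with x > 0: 0.837 - 0.0244y = 0, so y* = 0.837/0.0244 = 34.3.

x* ≈ 78.8, y* ≈ 34.3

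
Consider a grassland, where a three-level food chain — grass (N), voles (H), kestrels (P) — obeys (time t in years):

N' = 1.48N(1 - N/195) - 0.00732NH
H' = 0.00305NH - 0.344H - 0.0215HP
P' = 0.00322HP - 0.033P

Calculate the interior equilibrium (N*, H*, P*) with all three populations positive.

N* ≈ 185, H* ≈ 10.2, P* ≈ 10.3

From dP/dt = 0: 0.00322H* = 0.033, so H* = 10.2.
From dN/dt = 0: 1.48(1 - N*/195) = 0.00732·10.2, giving N* = 195·(1 - 0.0507) = 185.
From dH/dt = 0: 0.00305·185 - 0.344 = 0.0215P*, so P* = 0.221/0.0215 = 10.3.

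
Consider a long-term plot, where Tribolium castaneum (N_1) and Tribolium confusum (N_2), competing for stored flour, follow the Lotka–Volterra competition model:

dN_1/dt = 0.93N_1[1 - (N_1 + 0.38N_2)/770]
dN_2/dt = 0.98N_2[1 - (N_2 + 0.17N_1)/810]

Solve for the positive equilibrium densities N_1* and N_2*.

Setting both brackets to zero gives the nullclines N_1 + 0.38N_2 = 770 and 0.17N_1 + N_2 = 810.
Substituting N_2 = 810 - 0.17N_1 into the first: N_1(1 - 0.38·0.17) = 770 - 0.38·810.
So N_1* = 462/0.935 = 494, and then N_2* = 810 - 0.17·494 = 726.

N_1* ≈ 494, N_2* ≈ 726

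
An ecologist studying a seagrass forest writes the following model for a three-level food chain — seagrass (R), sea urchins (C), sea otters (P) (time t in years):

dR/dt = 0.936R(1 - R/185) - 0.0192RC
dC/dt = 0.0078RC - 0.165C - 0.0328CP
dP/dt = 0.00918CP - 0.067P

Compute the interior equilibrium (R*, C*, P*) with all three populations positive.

R* ≈ 157, C* ≈ 7.3, P* ≈ 32.4

From dP/dt = 0: 0.00918C* = 0.067, so C* = 7.3.
From dR/dt = 0: 0.936(1 - R*/185) = 0.0192·7.3, giving R* = 185·(1 - 0.15) = 157.
From dC/dt = 0: 0.0078·157 - 0.165 = 0.0328P*, so P* = 1.06/0.0328 = 32.4.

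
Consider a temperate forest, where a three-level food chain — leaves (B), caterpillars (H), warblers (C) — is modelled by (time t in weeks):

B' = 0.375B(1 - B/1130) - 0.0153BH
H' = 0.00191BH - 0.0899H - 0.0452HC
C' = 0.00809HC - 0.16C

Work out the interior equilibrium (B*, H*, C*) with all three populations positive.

B* ≈ 218, H* ≈ 19.8, C* ≈ 7.23

From dC/dt = 0: 0.00809H* = 0.16, so H* = 19.8.
From dB/dt = 0: 0.375(1 - B*/1130) = 0.0153·19.8, giving B* = 1130·(1 - 0.807) = 218.
From dH/dt = 0: 0.00191·218 - 0.0899 = 0.0452C*, so C* = 0.327/0.0452 = 7.23.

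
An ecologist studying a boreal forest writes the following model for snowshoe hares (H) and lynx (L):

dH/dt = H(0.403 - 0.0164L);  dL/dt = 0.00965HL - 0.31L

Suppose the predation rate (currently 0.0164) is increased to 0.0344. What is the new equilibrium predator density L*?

L* ≈ 11.7

At the interior fixed point, setting dH/dt = 0 with H > 0 fixes L* = (prey growth rate)/(HL coefficient) — independent of the other coefficients.
With the change, L* = 0.403/0.0344 = 11.7; it falls from 24.6.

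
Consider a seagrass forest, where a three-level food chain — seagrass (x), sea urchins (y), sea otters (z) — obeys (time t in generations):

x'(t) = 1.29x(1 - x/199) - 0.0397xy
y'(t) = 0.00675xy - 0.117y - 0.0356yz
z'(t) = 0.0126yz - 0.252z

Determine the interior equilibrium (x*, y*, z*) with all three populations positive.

From dz/dt = 0: 0.0126y* = 0.252, so y* = 20.
From dx/dt = 0: 1.29(1 - x*/199) = 0.0397·20, giving x* = 199·(1 - 0.616) = 76.5.
From dy/dt = 0: 0.00675·76.5 - 0.117 = 0.0356z*, so z* = 0.399/0.0356 = 11.2.

x* ≈ 76.5, y* ≈ 20, z* ≈ 11.2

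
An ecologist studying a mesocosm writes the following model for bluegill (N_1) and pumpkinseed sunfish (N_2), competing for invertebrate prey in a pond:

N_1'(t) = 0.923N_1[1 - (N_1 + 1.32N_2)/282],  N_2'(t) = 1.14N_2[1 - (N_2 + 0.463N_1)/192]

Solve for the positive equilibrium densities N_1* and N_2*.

N_1* ≈ 73.4, N_2* ≈ 158

Setting both brackets to zero gives the nullclines N_1 + 1.32N_2 = 282 and 0.463N_1 + N_2 = 192.
Substituting N_2 = 192 - 0.463N_1 into the first: N_1(1 - 1.32·0.463) = 282 - 1.32·192.
So N_1* = 28.6/0.389 = 73.4, and then N_2* = 192 - 0.463·73.4 = 158.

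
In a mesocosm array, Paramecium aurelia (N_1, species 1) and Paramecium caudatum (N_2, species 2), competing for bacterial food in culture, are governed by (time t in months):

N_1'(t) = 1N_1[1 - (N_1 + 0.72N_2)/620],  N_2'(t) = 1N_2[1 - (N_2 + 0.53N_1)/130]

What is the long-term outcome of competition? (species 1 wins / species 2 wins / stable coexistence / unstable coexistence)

species 1 excludes species 2

Compare the nullcline intercepts: K1/α12 = 620/0.72 = 861 > K2 = 130; K2/α21 = 130/0.53 = 245 < K1 = 620.
Since the inequalities point opposite ways, species 1 can invade but species 2 cannot.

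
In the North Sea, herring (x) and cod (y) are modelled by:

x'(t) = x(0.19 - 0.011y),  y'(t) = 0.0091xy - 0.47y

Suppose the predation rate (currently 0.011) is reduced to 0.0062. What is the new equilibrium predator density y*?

y* ≈ 30.6

At the interior fixed point, setting dx/dt = 0 with x > 0 fixes y* = (prey growth rate)/(xy coefficient) — independent of the other coefficients.
With the change, y* = 0.19/0.0062 = 30.6; it rises from 17.3.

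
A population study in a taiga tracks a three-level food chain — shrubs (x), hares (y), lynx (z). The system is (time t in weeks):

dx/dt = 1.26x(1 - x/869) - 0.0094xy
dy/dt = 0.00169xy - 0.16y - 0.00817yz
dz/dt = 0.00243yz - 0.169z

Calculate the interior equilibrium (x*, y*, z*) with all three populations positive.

x* ≈ 418, y* ≈ 69.5, z* ≈ 66.9

From dz/dt = 0: 0.00243y* = 0.169, so y* = 69.5.
From dx/dt = 0: 1.26(1 - x*/869) = 0.0094·69.5, giving x* = 869·(1 - 0.519) = 418.
From dy/dt = 0: 0.00169·418 - 0.16 = 0.00817z*, so z* = 0.547/0.00817 = 66.9.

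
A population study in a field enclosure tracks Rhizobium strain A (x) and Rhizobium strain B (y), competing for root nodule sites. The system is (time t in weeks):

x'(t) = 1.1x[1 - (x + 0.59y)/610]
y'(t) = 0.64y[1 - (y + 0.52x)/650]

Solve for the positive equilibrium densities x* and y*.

Setting both brackets to zero gives the nullclines x + 0.59y = 610 and 0.52x + y = 650.
Substituting y = 650 - 0.52x into the first: x(1 - 0.59·0.52) = 610 - 0.59·650.
So x* = 226/0.693 = 327, and then y* = 650 - 0.52·327 = 480.

x* ≈ 327, y* ≈ 480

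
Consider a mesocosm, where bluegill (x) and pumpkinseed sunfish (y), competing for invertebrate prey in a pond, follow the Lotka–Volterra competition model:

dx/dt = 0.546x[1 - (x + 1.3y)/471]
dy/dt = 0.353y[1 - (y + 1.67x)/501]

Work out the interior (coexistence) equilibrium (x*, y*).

Setting both brackets to zero gives the nullclines x + 1.3y = 471 and 1.67x + y = 501.
Substituting y = 501 - 1.67x into the first: x(1 - 1.3·1.67) = 471 - 1.3·501.
So x* = -180/-1.17 = 154, and then y* = 501 - 1.67·154 = 244.

x* ≈ 154, y* ≈ 244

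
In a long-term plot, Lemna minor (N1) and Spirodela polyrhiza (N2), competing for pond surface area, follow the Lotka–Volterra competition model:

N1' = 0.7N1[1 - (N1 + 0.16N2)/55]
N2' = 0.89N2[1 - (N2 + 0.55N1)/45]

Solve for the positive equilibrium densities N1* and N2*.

Setting both brackets to zero gives the nullclines N1 + 0.16N2 = 55 and 0.55N1 + N2 = 45.
Substituting N2 = 45 - 0.55N1 into the first: N1(1 - 0.16·0.55) = 55 - 0.16·45.
So N1* = 47.8/0.912 = 52.4, and then N2* = 45 - 0.55·52.4 = 16.2.

N1* ≈ 52.4, N2* ≈ 16.2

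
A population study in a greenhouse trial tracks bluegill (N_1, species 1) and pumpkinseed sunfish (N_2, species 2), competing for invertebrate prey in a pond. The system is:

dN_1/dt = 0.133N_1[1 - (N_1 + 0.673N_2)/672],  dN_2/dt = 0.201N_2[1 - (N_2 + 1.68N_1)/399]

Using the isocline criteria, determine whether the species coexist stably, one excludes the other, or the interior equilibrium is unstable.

species 1 excludes species 2

Compare the nullcline intercepts: K1/α12 = 672/0.673 = 999 > K2 = 399; K2/α21 = 399/1.68 = 238 < K1 = 672.
Since the inequalities point opposite ways, species 1 can invade but species 2 cannot.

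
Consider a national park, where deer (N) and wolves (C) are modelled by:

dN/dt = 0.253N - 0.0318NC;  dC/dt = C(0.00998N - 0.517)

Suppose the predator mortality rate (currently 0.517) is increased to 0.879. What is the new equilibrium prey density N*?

At the interior fixed point, setting dC/dt = 0 with C > 0 fixes N* = (predator death rate)/(NC coefficient) — independent of the other coefficients.
With the change, N* = 0.879/0.00998 = 88.1; it rises from 51.8.

N* ≈ 88.1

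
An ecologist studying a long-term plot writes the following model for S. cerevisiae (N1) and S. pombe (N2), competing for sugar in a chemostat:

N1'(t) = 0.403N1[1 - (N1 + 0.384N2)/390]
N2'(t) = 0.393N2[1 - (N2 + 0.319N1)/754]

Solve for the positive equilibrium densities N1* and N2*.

N1* ≈ 114, N2* ≈ 717

Setting both brackets to zero gives the nullclines N1 + 0.384N2 = 390 and 0.319N1 + N2 = 754.
Substituting N2 = 754 - 0.319N1 into the first: N1(1 - 0.384·0.319) = 390 - 0.384·754.
So N1* = 100/0.878 = 114, and then N2* = 754 - 0.319·114 = 717.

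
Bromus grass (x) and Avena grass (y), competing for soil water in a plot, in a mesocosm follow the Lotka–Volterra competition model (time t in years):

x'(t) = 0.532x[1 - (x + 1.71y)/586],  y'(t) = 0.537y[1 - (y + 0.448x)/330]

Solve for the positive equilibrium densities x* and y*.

Setting both brackets to zero gives the nullclines x + 1.71y = 586 and 0.448x + y = 330.
Substituting y = 330 - 0.448x into the first: x(1 - 1.71·0.448) = 586 - 1.71·330.
So x* = 21.7/0.234 = 92.8, and then y* = 330 - 0.448·92.8 = 288.

x* ≈ 92.8, y* ≈ 288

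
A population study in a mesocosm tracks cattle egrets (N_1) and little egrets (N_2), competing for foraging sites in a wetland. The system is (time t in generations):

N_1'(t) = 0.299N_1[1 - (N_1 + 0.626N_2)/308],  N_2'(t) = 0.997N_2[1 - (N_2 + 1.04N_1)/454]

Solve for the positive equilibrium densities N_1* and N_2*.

N_1* ≈ 68.2, N_2* ≈ 383

Setting both brackets to zero gives the nullclines N_1 + 0.626N_2 = 308 and 1.04N_1 + N_2 = 454.
Substituting N_2 = 454 - 1.04N_1 into the first: N_1(1 - 0.626·1.04) = 308 - 0.626·454.
So N_1* = 23.8/0.349 = 68.2, and then N_2* = 454 - 1.04·68.2 = 383.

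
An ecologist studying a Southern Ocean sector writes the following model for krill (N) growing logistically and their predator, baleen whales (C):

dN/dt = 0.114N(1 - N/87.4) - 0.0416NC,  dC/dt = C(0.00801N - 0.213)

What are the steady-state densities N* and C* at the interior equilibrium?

From dC/dt = 0 with C > 0: 0.00801N* = 0.213, so N* = 26.6.
Substitute into dN/dt = 0: 0.114(1 - 26.6/87.4) = 0.0416C*.
The bracket is 0.696, giving C* = 0.0793/0.0416 = 1.91.

N* ≈ 26.6, C* ≈ 1.91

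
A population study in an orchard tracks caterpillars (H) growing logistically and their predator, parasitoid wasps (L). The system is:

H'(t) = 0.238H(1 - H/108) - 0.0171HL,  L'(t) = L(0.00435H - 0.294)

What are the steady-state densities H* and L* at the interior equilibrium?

H* ≈ 67.6, L* ≈ 5.21

From dL/dt = 0 with L > 0: 0.00435H* = 0.294, so H* = 67.6.
Substitute into dH/dt = 0: 0.238(1 - 67.6/108) = 0.0171L*.
The bracket is 0.374, giving L* = 0.0891/0.0171 = 5.21.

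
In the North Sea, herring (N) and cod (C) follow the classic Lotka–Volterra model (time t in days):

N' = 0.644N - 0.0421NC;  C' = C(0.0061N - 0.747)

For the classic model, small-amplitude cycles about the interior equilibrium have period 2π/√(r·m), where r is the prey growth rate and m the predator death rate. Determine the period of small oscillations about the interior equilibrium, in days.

T ≈ 9.06 days

Here r = 0.644 and m = 0.747, so r·m = 0.481.
ω = √0.481 = 0.694 per day, hence T = 2π/ω ≈ 9.06 days.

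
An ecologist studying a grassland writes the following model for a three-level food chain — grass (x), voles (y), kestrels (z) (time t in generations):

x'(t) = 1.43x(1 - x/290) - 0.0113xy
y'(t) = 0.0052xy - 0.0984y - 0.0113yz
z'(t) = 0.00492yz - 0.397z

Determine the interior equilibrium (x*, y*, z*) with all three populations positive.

x* ≈ 105, y* ≈ 80.7, z* ≈ 39.7

From dz/dt = 0: 0.00492y* = 0.397, so y* = 80.7.
From dx/dt = 0: 1.43(1 - x*/290) = 0.0113·80.7, giving x* = 290·(1 - 0.638) = 105.
From dy/dt = 0: 0.0052·105 - 0.0984 = 0.0113z*, so z* = 0.448/0.0113 = 39.7.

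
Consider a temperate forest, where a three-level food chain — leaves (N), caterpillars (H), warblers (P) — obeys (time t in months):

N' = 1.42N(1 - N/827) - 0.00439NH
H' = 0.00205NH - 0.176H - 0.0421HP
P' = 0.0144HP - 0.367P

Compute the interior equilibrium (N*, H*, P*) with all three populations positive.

N* ≈ 762, H* ≈ 25.5, P* ≈ 32.9

From dP/dt = 0: 0.0144H* = 0.367, so H* = 25.5.
From dN/dt = 0: 1.42(1 - N*/827) = 0.00439·25.5, giving N* = 827·(1 - 0.0788) = 762.
From dH/dt = 0: 0.00205·762 - 0.176 = 0.0421P*, so P* = 1.39/0.0421 = 32.9.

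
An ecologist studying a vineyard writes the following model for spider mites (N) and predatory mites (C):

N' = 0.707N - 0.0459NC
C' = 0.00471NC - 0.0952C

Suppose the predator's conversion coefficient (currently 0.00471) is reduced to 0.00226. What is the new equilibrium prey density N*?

N* ≈ 42.1

At the interior fixed point, setting dC/dt = 0 with C > 0 fixes N* = (predator death rate)/(NC coefficient) — independent of the other coefficients.
With the change, N* = 0.0952/0.00226 = 42.1; it rises from 20.2.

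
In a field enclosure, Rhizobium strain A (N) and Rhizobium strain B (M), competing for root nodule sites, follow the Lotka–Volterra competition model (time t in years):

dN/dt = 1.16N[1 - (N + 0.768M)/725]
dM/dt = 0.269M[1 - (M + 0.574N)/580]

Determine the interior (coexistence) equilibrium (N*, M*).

Setting both brackets to zero gives the nullclines N + 0.768M = 725 and 0.574N + M = 580.
Substituting M = 580 - 0.574N into the first: N(1 - 0.768·0.574) = 725 - 0.768·580.
So N* = 280/0.559 = 500, and then M* = 580 - 0.574·500 = 293.

N* ≈ 500, M* ≈ 293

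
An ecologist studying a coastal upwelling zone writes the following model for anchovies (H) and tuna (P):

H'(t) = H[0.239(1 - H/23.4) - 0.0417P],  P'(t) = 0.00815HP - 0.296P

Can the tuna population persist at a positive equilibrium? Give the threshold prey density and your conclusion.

The predator equation gives dP/dt > 0 only when H > 0.296/0.00815 = 36.3.
Without the predator, H → K = 23.4. Since 23.4 < 36.3, the predator cannot invade.

Threshold H = 36.3; K < 36.3, so no, the predator goes extinct.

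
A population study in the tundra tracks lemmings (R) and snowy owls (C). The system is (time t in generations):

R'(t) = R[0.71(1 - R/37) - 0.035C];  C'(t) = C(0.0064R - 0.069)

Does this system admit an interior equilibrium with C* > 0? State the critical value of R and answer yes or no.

Threshold R = 10.8; K > 10.8, so yes, the predator persists.

The predator equation gives dC/dt > 0 only when R > 0.069/0.0064 = 10.8.
Without the predator, R → K = 37. Since 37 > 10.8, the predator can invade and persist.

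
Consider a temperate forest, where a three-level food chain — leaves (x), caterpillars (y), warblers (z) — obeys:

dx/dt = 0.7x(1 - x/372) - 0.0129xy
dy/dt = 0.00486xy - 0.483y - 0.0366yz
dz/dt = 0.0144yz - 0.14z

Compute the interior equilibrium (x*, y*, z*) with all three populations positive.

x* ≈ 305, y* ≈ 9.72, z* ≈ 27.3

From dz/dt = 0: 0.0144y* = 0.14, so y* = 9.72.
From dx/dt = 0: 0.7(1 - x*/372) = 0.0129·9.72, giving x* = 372·(1 - 0.179) = 305.
From dy/dt = 0: 0.00486·305 - 0.483 = 0.0366z*, so z* = 1/0.0366 = 27.3.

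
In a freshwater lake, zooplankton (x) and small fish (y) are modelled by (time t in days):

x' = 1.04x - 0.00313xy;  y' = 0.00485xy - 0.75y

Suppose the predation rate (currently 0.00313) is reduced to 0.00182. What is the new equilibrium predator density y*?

y* ≈ 571

At the interior fixed point, setting dx/dt = 0 with x > 0 fixes y* = (prey growth rate)/(xy coefficient) — independent of the other coefficients.
With the change, y* = 1.04/0.00182 = 571; it rises from 332.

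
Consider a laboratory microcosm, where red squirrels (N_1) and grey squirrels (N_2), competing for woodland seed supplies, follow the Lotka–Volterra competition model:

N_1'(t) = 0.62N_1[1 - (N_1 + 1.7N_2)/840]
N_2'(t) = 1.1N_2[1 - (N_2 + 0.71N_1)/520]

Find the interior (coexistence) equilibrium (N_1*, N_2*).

Setting both brackets to zero gives the nullclines N_1 + 1.7N_2 = 840 and 0.71N_1 + N_2 = 520.
Substituting N_2 = 520 - 0.71N_1 into the first: N_1(1 - 1.7·0.71) = 840 - 1.7·520.
So N_1* = -44/-0.207 = 213, and then N_2* = 520 - 0.71·213 = 369.

N_1* ≈ 213, N_2* ≈ 369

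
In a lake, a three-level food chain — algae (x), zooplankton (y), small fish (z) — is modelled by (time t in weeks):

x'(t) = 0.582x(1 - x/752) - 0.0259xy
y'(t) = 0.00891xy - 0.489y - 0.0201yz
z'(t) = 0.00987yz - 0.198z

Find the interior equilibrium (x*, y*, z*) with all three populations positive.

From dz/dt = 0: 0.00987y* = 0.198, so y* = 20.1.
From dx/dt = 0: 0.582(1 - x*/752) = 0.0259·20.1, giving x* = 752·(1 - 0.893) = 80.7.
From dy/dt = 0: 0.00891·80.7 - 0.489 = 0.0201z*, so z* = 0.23/0.0201 = 11.4.

x* ≈ 80.7, y* ≈ 20.1, z* ≈ 11.4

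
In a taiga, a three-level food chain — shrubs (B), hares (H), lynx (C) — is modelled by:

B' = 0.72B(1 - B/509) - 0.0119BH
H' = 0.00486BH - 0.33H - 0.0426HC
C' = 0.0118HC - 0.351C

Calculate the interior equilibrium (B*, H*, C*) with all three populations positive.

From dC/dt = 0: 0.0118H* = 0.351, so H* = 29.7.
From dB/dt = 0: 0.72(1 - B*/509) = 0.0119·29.7, giving B* = 509·(1 - 0.492) = 259.
From dH/dt = 0: 0.00486·259 - 0.33 = 0.0426C*, so C* = 0.928/0.0426 = 21.8.

B* ≈ 259, H* ≈ 29.7, C* ≈ 21.8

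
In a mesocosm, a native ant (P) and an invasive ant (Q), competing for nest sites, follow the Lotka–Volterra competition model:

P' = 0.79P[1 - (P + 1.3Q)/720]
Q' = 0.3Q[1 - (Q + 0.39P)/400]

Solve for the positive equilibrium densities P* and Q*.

P* ≈ 406, Q* ≈ 242

Setting both brackets to zero gives the nullclines P + 1.3Q = 720 and 0.39P + Q = 400.
Substituting Q = 400 - 0.39P into the first: P(1 - 1.3·0.39) = 720 - 1.3·400.
So P* = 200/0.493 = 406, and then Q* = 400 - 0.39·406 = 242.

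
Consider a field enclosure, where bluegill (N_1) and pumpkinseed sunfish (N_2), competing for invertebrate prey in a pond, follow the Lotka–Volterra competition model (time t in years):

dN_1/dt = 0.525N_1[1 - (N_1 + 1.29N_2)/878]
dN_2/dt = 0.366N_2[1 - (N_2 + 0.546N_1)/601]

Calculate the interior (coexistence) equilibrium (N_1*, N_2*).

Setting both brackets to zero gives the nullclines N_1 + 1.29N_2 = 878 and 0.546N_1 + N_2 = 601.
Substituting N_2 = 601 - 0.546N_1 into the first: N_1(1 - 1.29·0.546) = 878 - 1.29·601.
So N_1* = 103/0.296 = 347, and then N_2* = 601 - 0.546·347 = 411.

N_1* ≈ 347, N_2* ≈ 411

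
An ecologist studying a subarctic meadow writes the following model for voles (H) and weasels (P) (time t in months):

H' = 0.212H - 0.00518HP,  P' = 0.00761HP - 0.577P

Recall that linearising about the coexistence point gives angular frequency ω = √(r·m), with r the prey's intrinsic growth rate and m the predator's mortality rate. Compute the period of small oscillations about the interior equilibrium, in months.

T ≈ 18 months

Here r = 0.212 and m = 0.577, so r·m = 0.122.
ω = √0.122 = 0.35 per month, hence T = 2π/ω ≈ 18 months.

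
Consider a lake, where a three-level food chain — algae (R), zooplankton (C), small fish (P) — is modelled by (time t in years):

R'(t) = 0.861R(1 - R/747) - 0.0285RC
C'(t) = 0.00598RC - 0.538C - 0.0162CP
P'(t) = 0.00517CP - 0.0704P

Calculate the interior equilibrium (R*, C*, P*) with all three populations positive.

R* ≈ 410, C* ≈ 13.6, P* ≈ 118

From dP/dt = 0: 0.00517C* = 0.0704, so C* = 13.6.
From dR/dt = 0: 0.861(1 - R*/747) = 0.0285·13.6, giving R* = 747·(1 - 0.451) = 410.
From dC/dt = 0: 0.00598·410 - 0.538 = 0.0162P*, so P* = 1.92/0.0162 = 118.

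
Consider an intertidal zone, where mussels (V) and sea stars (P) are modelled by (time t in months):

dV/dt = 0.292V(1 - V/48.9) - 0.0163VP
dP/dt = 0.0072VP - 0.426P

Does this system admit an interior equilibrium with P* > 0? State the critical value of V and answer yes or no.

The predator equation gives dP/dt > 0 only when V > 0.426/0.0072 = 59.2.
Without the predator, V → K = 48.9. Since 48.9 < 59.2, the predator cannot invade.

Threshold V = 59.2; K < 59.2, so no, the predator goes extinct.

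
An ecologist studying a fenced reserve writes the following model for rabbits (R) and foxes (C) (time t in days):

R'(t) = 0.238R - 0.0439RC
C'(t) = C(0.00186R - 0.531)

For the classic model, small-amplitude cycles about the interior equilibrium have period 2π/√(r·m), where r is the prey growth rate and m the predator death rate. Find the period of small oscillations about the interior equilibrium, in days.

Here r = 0.238 and m = 0.531, so r·m = 0.126.
ω = √0.126 = 0.355 per day, hence T = 2π/ω ≈ 17.7 days.

T ≈ 17.7 days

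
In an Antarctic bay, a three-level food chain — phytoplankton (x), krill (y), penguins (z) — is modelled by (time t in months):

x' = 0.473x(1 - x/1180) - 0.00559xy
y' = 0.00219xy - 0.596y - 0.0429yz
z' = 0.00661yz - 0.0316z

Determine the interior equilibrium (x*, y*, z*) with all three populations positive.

From dz/dt = 0: 0.00661y* = 0.0316, so y* = 4.78.
From dx/dt = 0: 0.473(1 - x*/1180) = 0.00559·4.78, giving x* = 1180·(1 - 0.0565) = 1110.
From dy/dt = 0: 0.00219·1110 - 0.596 = 0.0429z*, so z* = 1.84/0.0429 = 42.9.

x* ≈ 1110, y* ≈ 4.78, z* ≈ 42.9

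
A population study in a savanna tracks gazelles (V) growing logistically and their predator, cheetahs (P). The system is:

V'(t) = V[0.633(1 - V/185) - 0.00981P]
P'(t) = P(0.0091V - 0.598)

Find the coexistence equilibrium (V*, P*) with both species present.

V* ≈ 65.7, P* ≈ 41.6

From dP/dt = 0 with P > 0: 0.0091V* = 0.598, so V* = 65.7.
Substitute into dV/dt = 0: 0.633(1 - 65.7/185) = 0.00981P*.
The bracket is 0.645, giving P* = 0.408/0.00981 = 41.6.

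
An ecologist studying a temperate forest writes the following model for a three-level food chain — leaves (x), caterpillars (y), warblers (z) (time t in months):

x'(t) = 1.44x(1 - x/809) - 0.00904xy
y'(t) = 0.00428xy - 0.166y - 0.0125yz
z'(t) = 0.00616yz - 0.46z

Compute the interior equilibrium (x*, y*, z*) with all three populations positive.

From dz/dt = 0: 0.00616y* = 0.46, so y* = 74.7.
From dx/dt = 0: 1.44(1 - x*/809) = 0.00904·74.7, giving x* = 809·(1 - 0.469) = 430.
From dy/dt = 0: 0.00428·430 - 0.166 = 0.0125z*, so z* = 1.67/0.0125 = 134.

x* ≈ 430, y* ≈ 74.7, z* ≈ 134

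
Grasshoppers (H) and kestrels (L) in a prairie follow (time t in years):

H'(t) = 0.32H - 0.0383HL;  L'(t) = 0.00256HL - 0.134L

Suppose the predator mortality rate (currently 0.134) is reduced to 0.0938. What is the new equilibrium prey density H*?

At the interior fixed point, setting dL/dt = 0 with L > 0 fixes H* = (predator death rate)/(HL coefficient) — independent of the other coefficients.
With the change, H* = 0.0938/0.00256 = 36.6; it falls from 52.3.

H* ≈ 36.6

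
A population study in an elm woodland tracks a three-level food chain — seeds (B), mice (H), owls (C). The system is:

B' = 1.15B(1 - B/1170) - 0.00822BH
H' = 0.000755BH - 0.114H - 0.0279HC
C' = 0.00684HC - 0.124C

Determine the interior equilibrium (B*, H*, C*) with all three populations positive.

B* ≈ 1020, H* ≈ 18.1, C* ≈ 23.5

From dC/dt = 0: 0.00684H* = 0.124, so H* = 18.1.
From dB/dt = 0: 1.15(1 - B*/1170) = 0.00822·18.1, giving B* = 1170·(1 - 0.13) = 1020.
From dH/dt = 0: 0.000755·1020 - 0.114 = 0.0279C*, so C* = 0.655/0.0279 = 23.5.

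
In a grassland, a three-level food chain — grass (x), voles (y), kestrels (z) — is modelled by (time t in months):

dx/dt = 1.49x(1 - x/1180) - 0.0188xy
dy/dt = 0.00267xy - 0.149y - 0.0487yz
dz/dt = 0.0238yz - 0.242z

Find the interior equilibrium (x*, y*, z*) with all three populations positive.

From dz/dt = 0: 0.0238y* = 0.242, so y* = 10.2.
From dx/dt = 0: 1.49(1 - x*/1180) = 0.0188·10.2, giving x* = 1180·(1 - 0.128) = 1030.
From dy/dt = 0: 0.00267·1030 - 0.149 = 0.0487z*, so z* = 2.6/0.0487 = 53.3.

x* ≈ 1030, y* ≈ 10.2, z* ≈ 53.3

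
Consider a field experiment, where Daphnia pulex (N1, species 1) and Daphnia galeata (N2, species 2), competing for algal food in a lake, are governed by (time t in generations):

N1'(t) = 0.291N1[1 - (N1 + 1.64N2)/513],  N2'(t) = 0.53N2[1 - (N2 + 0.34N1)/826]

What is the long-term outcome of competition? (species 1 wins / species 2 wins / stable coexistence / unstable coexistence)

Compare the nullcline intercepts: K1/α12 = 513/1.64 = 313 < K2 = 826; K2/α21 = 826/0.34 = 2430 > K1 = 513.
Since the inequalities point opposite ways, species 2 can invade but species 1 cannot.

species 2 excludes species 1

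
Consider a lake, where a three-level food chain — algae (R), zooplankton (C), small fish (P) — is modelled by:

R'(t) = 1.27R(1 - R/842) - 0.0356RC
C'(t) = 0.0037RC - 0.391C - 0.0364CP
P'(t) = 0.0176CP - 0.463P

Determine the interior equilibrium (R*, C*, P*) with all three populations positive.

From dP/dt = 0: 0.0176C* = 0.463, so C* = 26.3.
From dR/dt = 0: 1.27(1 - R*/842) = 0.0356·26.3, giving R* = 842·(1 - 0.737) = 221.
From dC/dt = 0: 0.0037·221 - 0.391 = 0.0364P*, so P* = 0.427/0.0364 = 11.7.

R* ≈ 221, C* ≈ 26.3, P* ≈ 11.7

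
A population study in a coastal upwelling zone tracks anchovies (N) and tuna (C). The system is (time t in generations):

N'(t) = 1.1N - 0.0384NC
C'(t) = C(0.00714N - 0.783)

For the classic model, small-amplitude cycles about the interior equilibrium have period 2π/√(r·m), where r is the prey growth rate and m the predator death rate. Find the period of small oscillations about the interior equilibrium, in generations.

T ≈ 6.77 generations

Here r = 1.1 and m = 0.783, so r·m = 0.861.
ω = √0.861 = 0.928 per generation, hence T = 2π/ω ≈ 6.77 generations.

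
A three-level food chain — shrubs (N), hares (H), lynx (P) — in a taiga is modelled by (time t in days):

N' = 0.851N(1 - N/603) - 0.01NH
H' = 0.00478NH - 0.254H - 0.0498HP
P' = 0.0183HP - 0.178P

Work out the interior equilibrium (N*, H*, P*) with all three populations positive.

N* ≈ 534, H* ≈ 9.73, P* ≈ 46.2

From dP/dt = 0: 0.0183H* = 0.178, so H* = 9.73.
From dN/dt = 0: 0.851(1 - N*/603) = 0.01·9.73, giving N* = 603·(1 - 0.114) = 534.
From dH/dt = 0: 0.00478·534 - 0.254 = 0.0498P*, so P* = 2.3/0.0498 = 46.2.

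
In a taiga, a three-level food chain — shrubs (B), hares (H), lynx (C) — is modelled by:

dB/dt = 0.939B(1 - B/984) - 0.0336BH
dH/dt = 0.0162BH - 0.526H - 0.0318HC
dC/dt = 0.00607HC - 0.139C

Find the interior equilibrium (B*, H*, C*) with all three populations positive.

From dC/dt = 0: 0.00607H* = 0.139, so H* = 22.9.
From dB/dt = 0: 0.939(1 - B*/984) = 0.0336·22.9, giving B* = 984·(1 - 0.819) = 178.
From dH/dt = 0: 0.0162·178 - 0.526 = 0.0318C*, so C* = 2.35/0.0318 = 74.

B* ≈ 178, H* ≈ 22.9, C* ≈ 74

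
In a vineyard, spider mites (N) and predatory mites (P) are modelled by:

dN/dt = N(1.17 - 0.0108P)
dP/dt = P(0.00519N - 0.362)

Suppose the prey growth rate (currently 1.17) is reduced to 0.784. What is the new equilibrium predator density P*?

P* ≈ 72.6

At the interior fixed point, setting dN/dt = 0 with N > 0 fixes P* = (prey growth rate)/(NP coefficient) — independent of the other coefficients.
With the change, P* = 0.784/0.0108 = 72.6; it falls from 108.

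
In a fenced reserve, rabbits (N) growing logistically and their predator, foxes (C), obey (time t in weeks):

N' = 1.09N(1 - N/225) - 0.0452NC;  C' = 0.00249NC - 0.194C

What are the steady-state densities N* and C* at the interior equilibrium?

N* ≈ 77.9, C* ≈ 15.8

From dC/dt = 0 with C > 0: 0.00249N* = 0.194, so N* = 77.9.
Substitute into dN/dt = 0: 1.09(1 - 77.9/225) = 0.0452C*.
The bracket is 0.654, giving C* = 0.713/0.0452 = 15.8.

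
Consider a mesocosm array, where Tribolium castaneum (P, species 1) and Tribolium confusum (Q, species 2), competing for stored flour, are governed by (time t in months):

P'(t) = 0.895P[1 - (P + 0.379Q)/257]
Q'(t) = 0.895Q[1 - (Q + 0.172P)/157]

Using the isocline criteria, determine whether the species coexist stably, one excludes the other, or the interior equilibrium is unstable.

Compare the nullcline intercepts: K1/α12 = 257/0.379 = 678 > K2 = 157; K2/α21 = 157/0.172 = 913 > K1 = 257.
Since both inequalities hold, each species can invade when rare, so the interior equilibrium is stable.

stable coexistence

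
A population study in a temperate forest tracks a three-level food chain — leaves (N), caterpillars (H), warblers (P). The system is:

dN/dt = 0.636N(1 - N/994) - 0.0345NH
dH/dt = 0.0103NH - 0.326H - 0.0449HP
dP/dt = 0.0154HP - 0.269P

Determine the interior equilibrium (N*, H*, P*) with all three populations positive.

N* ≈ 52.2, H* ≈ 17.5, P* ≈ 4.7

From dP/dt = 0: 0.0154H* = 0.269, so H* = 17.5.
From dN/dt = 0: 0.636(1 - N*/994) = 0.0345·17.5, giving N* = 994·(1 - 0.948) = 52.2.
From dH/dt = 0: 0.0103·52.2 - 0.326 = 0.0449P*, so P* = 0.211/0.0449 = 4.7.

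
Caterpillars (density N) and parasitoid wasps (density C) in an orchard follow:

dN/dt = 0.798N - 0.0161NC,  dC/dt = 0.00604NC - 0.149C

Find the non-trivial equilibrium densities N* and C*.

Set dC/dt = 0 with C > 0: 0.00604N - 0.149 = 0, so N* = 0.149/0.00604 = 24.7.
Set dN/dt = 0 with N > 0: 0.798 - 0.0161C = 0, so C* = 0.798/0.0161 = 49.6.

N* ≈ 24.7, C* ≈ 49.6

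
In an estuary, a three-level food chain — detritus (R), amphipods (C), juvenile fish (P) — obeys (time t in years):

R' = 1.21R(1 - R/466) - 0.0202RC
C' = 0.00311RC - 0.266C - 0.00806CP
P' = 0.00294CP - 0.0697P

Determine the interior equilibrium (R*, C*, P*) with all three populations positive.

From dP/dt = 0: 0.00294C* = 0.0697, so C* = 23.7.
From dR/dt = 0: 1.21(1 - R*/466) = 0.0202·23.7, giving R* = 466·(1 - 0.396) = 282.
From dC/dt = 0: 0.00311·282 - 0.266 = 0.00806P*, so P* = 0.61/0.00806 = 75.6.

R* ≈ 282, C* ≈ 23.7, P* ≈ 75.6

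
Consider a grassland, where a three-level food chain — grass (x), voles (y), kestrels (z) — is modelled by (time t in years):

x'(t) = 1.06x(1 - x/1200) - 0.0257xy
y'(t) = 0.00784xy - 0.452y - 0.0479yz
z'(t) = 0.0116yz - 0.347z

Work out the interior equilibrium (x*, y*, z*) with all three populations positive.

From dz/dt = 0: 0.0116y* = 0.347, so y* = 29.9.
From dx/dt = 0: 1.06(1 - x*/1200) = 0.0257·29.9, giving x* = 1200·(1 - 0.725) = 330.
From dy/dt = 0: 0.00784·330 - 0.452 = 0.0479z*, so z* = 2.13/0.0479 = 44.5.

x* ≈ 330, y* ≈ 29.9, z* ≈ 44.5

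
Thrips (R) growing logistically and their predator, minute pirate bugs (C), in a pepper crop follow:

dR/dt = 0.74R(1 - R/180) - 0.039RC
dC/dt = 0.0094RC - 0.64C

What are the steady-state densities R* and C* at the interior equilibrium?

R* ≈ 68.1, C* ≈ 11.8

From dC/dt = 0 with C > 0: 0.0094R* = 0.64, so R* = 68.1.
Substitute into dR/dt = 0: 0.74(1 - 68.1/180) = 0.039C*.
The bracket is 0.622, giving C* = 0.46/0.039 = 11.8.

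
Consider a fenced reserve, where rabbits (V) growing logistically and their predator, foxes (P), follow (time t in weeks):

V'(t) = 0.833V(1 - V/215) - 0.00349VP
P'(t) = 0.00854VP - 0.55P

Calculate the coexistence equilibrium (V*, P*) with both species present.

From dP/dt = 0 with P > 0: 0.00854V* = 0.55, so V* = 64.4.
Substitute into dV/dt = 0: 0.833(1 - 64.4/215) = 0.00349P*.
The bracket is 0.7, giving P* = 0.583/0.00349 = 167.

V* ≈ 64.4, P* ≈ 167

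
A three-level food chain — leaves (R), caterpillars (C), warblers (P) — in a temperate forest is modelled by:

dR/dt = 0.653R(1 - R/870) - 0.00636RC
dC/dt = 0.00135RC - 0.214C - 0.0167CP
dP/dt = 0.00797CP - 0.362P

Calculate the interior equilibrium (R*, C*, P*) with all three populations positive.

R* ≈ 485, C* ≈ 45.4, P* ≈ 26.4

From dP/dt = 0: 0.00797C* = 0.362, so C* = 45.4.
From dR/dt = 0: 0.653(1 - R*/870) = 0.00636·45.4, giving R* = 870·(1 - 0.442) = 485.
From dC/dt = 0: 0.00135·485 - 0.214 = 0.0167P*, so P* = 0.441/0.0167 = 26.4.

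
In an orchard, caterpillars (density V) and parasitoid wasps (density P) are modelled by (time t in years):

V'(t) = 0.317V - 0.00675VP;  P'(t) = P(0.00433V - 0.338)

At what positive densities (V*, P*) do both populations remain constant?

Set dP/dt = 0 with P > 0: 0.00433V - 0.338 = 0, so V* = 0.338/0.00433 = 78.1.
Set dV/dt = 0 with V > 0: 0.317 - 0.00675P = 0, so P* = 0.317/0.00675 = 47.

V* ≈ 78.1, P* ≈ 47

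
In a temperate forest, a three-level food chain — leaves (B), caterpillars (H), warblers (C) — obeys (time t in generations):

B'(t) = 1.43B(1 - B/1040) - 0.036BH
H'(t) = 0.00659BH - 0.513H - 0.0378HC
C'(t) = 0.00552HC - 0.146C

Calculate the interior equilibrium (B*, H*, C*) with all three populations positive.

From dC/dt = 0: 0.00552H* = 0.146, so H* = 26.4.
From dB/dt = 0: 1.43(1 - B*/1040) = 0.036·26.4, giving B* = 1040·(1 - 0.666) = 348.
From dH/dt = 0: 0.00659·348 - 0.513 = 0.0378C*, so C* = 1.78/0.0378 = 47.

B* ≈ 348, H* ≈ 26.4, C* ≈ 47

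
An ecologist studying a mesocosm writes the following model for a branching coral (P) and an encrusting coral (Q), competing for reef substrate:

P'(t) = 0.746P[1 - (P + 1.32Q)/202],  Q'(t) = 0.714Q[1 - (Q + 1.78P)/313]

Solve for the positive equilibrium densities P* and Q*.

Setting both brackets to zero gives the nullclines P + 1.32Q = 202 and 1.78P + Q = 313.
Substituting Q = 313 - 1.78P into the first: P(1 - 1.32·1.78) = 202 - 1.32·313.
So P* = -211/-1.35 = 156, and then Q* = 313 - 1.78·156 = 34.5.

P* ≈ 156, Q* ≈ 34.5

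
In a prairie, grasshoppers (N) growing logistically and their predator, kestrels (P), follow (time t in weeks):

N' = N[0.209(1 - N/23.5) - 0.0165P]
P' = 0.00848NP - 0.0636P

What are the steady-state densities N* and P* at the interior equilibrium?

N* ≈ 7.5, P* ≈ 8.62

From dP/dt = 0 with P > 0: 0.00848N* = 0.0636, so N* = 7.5.
Substitute into dN/dt = 0: 0.209(1 - 7.5/23.5) = 0.0165P*.
The bracket is 0.681, giving P* = 0.142/0.0165 = 8.62.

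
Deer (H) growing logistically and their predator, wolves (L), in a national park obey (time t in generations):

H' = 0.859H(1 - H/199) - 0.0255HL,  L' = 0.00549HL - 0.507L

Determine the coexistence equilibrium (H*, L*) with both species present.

H* ≈ 92.3, L* ≈ 18.1

From dL/dt = 0 with L > 0: 0.00549H* = 0.507, so H* = 92.3.
Substitute into dH/dt = 0: 0.859(1 - 92.3/199) = 0.0255L*.
The bracket is 0.536, giving L* = 0.46/0.0255 = 18.1.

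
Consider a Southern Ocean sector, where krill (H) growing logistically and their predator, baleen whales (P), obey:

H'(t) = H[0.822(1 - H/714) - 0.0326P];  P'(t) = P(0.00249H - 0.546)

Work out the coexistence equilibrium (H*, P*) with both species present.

From dP/dt = 0 with P > 0: 0.00249H* = 0.546, so H* = 219.
Substitute into dH/dt = 0: 0.822(1 - 219/714) = 0.0326P*.
The bracket is 0.693, giving P* = 0.57/0.0326 = 17.5.

H* ≈ 219, P* ≈ 17.5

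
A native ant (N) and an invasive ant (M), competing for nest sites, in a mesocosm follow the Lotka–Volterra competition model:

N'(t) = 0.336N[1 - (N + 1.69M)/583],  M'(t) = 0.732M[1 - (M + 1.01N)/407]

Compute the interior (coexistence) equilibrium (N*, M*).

Setting both brackets to zero gives the nullclines N + 1.69M = 583 and 1.01N + M = 407.
Substituting M = 407 - 1.01N into the first: N(1 - 1.69·1.01) = 583 - 1.69·407.
So N* = -105/-0.707 = 148, and then M* = 407 - 1.01·148 = 257.

N* ≈ 148, M* ≈ 257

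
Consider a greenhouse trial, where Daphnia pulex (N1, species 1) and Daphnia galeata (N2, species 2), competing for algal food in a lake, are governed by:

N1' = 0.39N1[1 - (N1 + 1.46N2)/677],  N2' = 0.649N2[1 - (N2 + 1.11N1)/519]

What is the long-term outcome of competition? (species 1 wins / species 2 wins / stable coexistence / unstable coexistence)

unstable coexistence (outcome depends on initial conditions)

Compare the nullcline intercepts: K1/α12 = 677/1.46 = 464 < K2 = 519; K2/α21 = 519/1.11 = 468 < K1 = 677.
Since both are reversed, neither can invade when rare; the interior point is a saddle.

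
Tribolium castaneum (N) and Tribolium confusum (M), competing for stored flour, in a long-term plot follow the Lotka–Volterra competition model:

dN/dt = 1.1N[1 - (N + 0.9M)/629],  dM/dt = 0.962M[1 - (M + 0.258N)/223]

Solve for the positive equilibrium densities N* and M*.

Setting both brackets to zero gives the nullclines N + 0.9M = 629 and 0.258N + M = 223.
Substituting M = 223 - 0.258N into the first: N(1 - 0.9·0.258) = 629 - 0.9·223.
So N* = 428/0.768 = 558, and then M* = 223 - 0.258·558 = 79.1.

N* ≈ 558, M* ≈ 79.1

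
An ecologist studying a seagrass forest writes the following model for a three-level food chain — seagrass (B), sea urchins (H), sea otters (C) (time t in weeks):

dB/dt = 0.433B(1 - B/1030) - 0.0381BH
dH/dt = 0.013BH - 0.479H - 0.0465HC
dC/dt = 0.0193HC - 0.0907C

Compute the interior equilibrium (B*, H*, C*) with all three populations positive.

From dC/dt = 0: 0.0193H* = 0.0907, so H* = 4.7.
From dB/dt = 0: 0.433(1 - B*/1030) = 0.0381·4.7, giving B* = 1030·(1 - 0.414) = 604.
From dH/dt = 0: 0.013·604 - 0.479 = 0.0465C*, so C* = 7.37/0.0465 = 159.

B* ≈ 604, H* ≈ 4.7, C* ≈ 159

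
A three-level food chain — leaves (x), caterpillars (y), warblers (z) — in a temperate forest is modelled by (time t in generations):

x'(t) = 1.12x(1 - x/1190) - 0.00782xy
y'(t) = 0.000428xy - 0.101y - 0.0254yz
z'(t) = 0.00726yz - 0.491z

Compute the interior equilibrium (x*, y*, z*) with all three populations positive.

From dz/dt = 0: 0.00726y* = 0.491, so y* = 67.6.
From dx/dt = 0: 1.12(1 - x*/1190) = 0.00782·67.6, giving x* = 1190·(1 - 0.472) = 628.
From dy/dt = 0: 0.000428·628 - 0.101 = 0.0254z*, so z* = 0.168/0.0254 = 6.61.

x* ≈ 628, y* ≈ 67.6, z* ≈ 6.61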